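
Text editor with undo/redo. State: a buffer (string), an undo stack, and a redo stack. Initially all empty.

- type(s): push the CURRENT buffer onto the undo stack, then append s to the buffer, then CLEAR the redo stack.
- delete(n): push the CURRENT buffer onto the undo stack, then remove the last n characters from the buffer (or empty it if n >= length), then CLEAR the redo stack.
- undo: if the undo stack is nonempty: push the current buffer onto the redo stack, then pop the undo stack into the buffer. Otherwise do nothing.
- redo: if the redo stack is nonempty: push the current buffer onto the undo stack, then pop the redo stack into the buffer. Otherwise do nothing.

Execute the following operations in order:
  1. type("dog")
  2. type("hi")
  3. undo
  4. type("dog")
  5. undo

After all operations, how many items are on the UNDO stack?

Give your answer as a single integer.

Answer: 1

Derivation:
After op 1 (type): buf='dog' undo_depth=1 redo_depth=0
After op 2 (type): buf='doghi' undo_depth=2 redo_depth=0
After op 3 (undo): buf='dog' undo_depth=1 redo_depth=1
After op 4 (type): buf='dogdog' undo_depth=2 redo_depth=0
After op 5 (undo): buf='dog' undo_depth=1 redo_depth=1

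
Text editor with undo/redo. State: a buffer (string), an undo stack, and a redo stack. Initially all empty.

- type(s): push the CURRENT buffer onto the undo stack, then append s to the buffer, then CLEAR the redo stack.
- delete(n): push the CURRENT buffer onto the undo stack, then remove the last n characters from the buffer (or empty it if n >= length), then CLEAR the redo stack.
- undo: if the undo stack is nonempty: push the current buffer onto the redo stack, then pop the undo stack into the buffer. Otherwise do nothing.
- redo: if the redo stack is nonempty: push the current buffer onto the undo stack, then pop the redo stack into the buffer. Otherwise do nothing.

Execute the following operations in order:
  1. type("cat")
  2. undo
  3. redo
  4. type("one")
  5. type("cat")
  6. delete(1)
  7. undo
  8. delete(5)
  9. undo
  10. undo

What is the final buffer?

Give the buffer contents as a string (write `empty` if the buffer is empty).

After op 1 (type): buf='cat' undo_depth=1 redo_depth=0
After op 2 (undo): buf='(empty)' undo_depth=0 redo_depth=1
After op 3 (redo): buf='cat' undo_depth=1 redo_depth=0
After op 4 (type): buf='catone' undo_depth=2 redo_depth=0
After op 5 (type): buf='catonecat' undo_depth=3 redo_depth=0
After op 6 (delete): buf='catoneca' undo_depth=4 redo_depth=0
After op 7 (undo): buf='catonecat' undo_depth=3 redo_depth=1
After op 8 (delete): buf='cato' undo_depth=4 redo_depth=0
After op 9 (undo): buf='catonecat' undo_depth=3 redo_depth=1
After op 10 (undo): buf='catone' undo_depth=2 redo_depth=2

Answer: catone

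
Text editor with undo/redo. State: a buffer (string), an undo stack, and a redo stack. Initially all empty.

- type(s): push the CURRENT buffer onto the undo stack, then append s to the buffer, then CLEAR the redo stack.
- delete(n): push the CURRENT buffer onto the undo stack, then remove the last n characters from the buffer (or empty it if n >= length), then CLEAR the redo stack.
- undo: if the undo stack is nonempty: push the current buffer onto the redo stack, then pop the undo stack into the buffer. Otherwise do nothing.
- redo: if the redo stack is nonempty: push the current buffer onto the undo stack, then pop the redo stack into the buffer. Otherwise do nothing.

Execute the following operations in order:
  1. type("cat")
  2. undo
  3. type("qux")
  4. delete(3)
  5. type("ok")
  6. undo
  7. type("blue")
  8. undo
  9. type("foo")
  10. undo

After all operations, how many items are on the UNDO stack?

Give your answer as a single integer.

Answer: 2

Derivation:
After op 1 (type): buf='cat' undo_depth=1 redo_depth=0
After op 2 (undo): buf='(empty)' undo_depth=0 redo_depth=1
After op 3 (type): buf='qux' undo_depth=1 redo_depth=0
After op 4 (delete): buf='(empty)' undo_depth=2 redo_depth=0
After op 5 (type): buf='ok' undo_depth=3 redo_depth=0
After op 6 (undo): buf='(empty)' undo_depth=2 redo_depth=1
After op 7 (type): buf='blue' undo_depth=3 redo_depth=0
After op 8 (undo): buf='(empty)' undo_depth=2 redo_depth=1
After op 9 (type): buf='foo' undo_depth=3 redo_depth=0
After op 10 (undo): buf='(empty)' undo_depth=2 redo_depth=1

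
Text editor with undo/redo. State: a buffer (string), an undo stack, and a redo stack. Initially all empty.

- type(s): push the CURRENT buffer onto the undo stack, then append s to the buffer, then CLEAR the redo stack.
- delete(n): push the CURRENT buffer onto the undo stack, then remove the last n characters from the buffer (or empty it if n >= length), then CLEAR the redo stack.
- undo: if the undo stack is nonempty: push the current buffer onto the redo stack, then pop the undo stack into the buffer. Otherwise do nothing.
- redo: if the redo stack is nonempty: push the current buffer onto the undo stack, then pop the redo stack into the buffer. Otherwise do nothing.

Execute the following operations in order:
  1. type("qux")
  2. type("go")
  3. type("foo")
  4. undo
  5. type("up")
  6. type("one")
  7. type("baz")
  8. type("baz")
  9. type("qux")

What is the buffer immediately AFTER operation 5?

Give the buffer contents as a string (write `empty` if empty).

After op 1 (type): buf='qux' undo_depth=1 redo_depth=0
After op 2 (type): buf='quxgo' undo_depth=2 redo_depth=0
After op 3 (type): buf='quxgofoo' undo_depth=3 redo_depth=0
After op 4 (undo): buf='quxgo' undo_depth=2 redo_depth=1
After op 5 (type): buf='quxgoup' undo_depth=3 redo_depth=0

Answer: quxgoup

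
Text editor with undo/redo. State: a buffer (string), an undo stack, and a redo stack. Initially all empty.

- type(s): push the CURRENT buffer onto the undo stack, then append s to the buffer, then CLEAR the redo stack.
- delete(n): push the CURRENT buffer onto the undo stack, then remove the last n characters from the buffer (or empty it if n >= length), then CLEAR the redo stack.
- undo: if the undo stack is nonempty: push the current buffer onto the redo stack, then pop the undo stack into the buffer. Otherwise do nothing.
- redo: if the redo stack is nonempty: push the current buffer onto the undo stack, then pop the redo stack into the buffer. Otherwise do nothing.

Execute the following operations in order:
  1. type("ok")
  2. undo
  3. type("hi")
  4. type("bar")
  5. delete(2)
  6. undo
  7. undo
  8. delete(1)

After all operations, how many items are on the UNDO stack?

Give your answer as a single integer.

Answer: 2

Derivation:
After op 1 (type): buf='ok' undo_depth=1 redo_depth=0
After op 2 (undo): buf='(empty)' undo_depth=0 redo_depth=1
After op 3 (type): buf='hi' undo_depth=1 redo_depth=0
After op 4 (type): buf='hibar' undo_depth=2 redo_depth=0
After op 5 (delete): buf='hib' undo_depth=3 redo_depth=0
After op 6 (undo): buf='hibar' undo_depth=2 redo_depth=1
After op 7 (undo): buf='hi' undo_depth=1 redo_depth=2
After op 8 (delete): buf='h' undo_depth=2 redo_depth=0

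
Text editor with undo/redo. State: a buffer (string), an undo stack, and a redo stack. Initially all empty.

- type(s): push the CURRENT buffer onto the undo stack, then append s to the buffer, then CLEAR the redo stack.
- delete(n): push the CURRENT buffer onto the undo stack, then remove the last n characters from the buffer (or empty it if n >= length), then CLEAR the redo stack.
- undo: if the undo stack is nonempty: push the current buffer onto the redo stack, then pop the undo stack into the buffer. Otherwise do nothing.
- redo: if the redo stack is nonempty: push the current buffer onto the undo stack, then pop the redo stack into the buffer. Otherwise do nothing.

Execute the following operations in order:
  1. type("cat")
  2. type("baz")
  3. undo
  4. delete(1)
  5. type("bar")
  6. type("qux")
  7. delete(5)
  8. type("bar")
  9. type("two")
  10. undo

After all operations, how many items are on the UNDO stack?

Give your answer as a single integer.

Answer: 6

Derivation:
After op 1 (type): buf='cat' undo_depth=1 redo_depth=0
After op 2 (type): buf='catbaz' undo_depth=2 redo_depth=0
After op 3 (undo): buf='cat' undo_depth=1 redo_depth=1
After op 4 (delete): buf='ca' undo_depth=2 redo_depth=0
After op 5 (type): buf='cabar' undo_depth=3 redo_depth=0
After op 6 (type): buf='cabarqux' undo_depth=4 redo_depth=0
After op 7 (delete): buf='cab' undo_depth=5 redo_depth=0
After op 8 (type): buf='cabbar' undo_depth=6 redo_depth=0
After op 9 (type): buf='cabbartwo' undo_depth=7 redo_depth=0
After op 10 (undo): buf='cabbar' undo_depth=6 redo_depth=1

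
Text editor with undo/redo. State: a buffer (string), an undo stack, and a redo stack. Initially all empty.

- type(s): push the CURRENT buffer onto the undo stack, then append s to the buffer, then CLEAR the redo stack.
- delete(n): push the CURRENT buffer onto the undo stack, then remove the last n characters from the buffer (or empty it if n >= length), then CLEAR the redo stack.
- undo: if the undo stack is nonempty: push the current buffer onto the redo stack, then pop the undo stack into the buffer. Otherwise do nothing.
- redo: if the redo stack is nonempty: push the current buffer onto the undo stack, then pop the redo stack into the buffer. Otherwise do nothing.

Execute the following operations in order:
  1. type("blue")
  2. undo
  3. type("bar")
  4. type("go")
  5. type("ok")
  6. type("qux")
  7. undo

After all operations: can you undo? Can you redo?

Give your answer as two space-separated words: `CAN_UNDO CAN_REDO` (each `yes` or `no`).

After op 1 (type): buf='blue' undo_depth=1 redo_depth=0
After op 2 (undo): buf='(empty)' undo_depth=0 redo_depth=1
After op 3 (type): buf='bar' undo_depth=1 redo_depth=0
After op 4 (type): buf='bargo' undo_depth=2 redo_depth=0
After op 5 (type): buf='bargook' undo_depth=3 redo_depth=0
After op 6 (type): buf='bargookqux' undo_depth=4 redo_depth=0
After op 7 (undo): buf='bargook' undo_depth=3 redo_depth=1

Answer: yes yes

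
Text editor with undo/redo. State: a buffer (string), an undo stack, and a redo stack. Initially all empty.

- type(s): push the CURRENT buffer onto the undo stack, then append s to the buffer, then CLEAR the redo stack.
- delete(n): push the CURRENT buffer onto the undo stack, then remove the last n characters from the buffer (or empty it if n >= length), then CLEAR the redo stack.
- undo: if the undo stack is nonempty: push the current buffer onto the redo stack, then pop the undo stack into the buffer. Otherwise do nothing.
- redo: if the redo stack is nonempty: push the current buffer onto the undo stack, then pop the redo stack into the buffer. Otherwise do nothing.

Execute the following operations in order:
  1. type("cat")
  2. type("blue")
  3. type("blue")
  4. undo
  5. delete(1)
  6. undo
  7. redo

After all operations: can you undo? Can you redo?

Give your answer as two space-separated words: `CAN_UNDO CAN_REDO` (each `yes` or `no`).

After op 1 (type): buf='cat' undo_depth=1 redo_depth=0
After op 2 (type): buf='catblue' undo_depth=2 redo_depth=0
After op 3 (type): buf='catblueblue' undo_depth=3 redo_depth=0
After op 4 (undo): buf='catblue' undo_depth=2 redo_depth=1
After op 5 (delete): buf='catblu' undo_depth=3 redo_depth=0
After op 6 (undo): buf='catblue' undo_depth=2 redo_depth=1
After op 7 (redo): buf='catblu' undo_depth=3 redo_depth=0

Answer: yes no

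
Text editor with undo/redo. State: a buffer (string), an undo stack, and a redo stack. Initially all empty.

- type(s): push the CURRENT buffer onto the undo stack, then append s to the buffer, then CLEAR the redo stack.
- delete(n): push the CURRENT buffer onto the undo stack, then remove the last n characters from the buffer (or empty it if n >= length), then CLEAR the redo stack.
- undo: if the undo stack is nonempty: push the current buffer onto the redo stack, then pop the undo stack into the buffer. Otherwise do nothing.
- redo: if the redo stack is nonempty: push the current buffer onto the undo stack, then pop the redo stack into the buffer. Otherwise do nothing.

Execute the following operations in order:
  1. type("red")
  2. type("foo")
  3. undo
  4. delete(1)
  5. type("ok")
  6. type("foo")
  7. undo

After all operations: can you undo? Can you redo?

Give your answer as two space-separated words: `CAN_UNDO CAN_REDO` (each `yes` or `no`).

After op 1 (type): buf='red' undo_depth=1 redo_depth=0
After op 2 (type): buf='redfoo' undo_depth=2 redo_depth=0
After op 3 (undo): buf='red' undo_depth=1 redo_depth=1
After op 4 (delete): buf='re' undo_depth=2 redo_depth=0
After op 5 (type): buf='reok' undo_depth=3 redo_depth=0
After op 6 (type): buf='reokfoo' undo_depth=4 redo_depth=0
After op 7 (undo): buf='reok' undo_depth=3 redo_depth=1

Answer: yes yes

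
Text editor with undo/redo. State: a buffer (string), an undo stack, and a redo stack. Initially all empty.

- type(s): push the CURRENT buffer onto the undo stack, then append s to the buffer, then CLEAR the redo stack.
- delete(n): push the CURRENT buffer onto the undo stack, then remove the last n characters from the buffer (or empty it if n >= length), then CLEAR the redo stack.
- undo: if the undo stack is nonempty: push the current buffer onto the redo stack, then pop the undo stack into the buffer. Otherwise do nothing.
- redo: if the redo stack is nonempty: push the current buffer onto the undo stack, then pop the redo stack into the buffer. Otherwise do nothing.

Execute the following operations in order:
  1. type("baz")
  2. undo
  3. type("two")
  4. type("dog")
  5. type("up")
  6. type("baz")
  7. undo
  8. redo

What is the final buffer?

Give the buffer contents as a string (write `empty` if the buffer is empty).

After op 1 (type): buf='baz' undo_depth=1 redo_depth=0
After op 2 (undo): buf='(empty)' undo_depth=0 redo_depth=1
After op 3 (type): buf='two' undo_depth=1 redo_depth=0
After op 4 (type): buf='twodog' undo_depth=2 redo_depth=0
After op 5 (type): buf='twodogup' undo_depth=3 redo_depth=0
After op 6 (type): buf='twodogupbaz' undo_depth=4 redo_depth=0
After op 7 (undo): buf='twodogup' undo_depth=3 redo_depth=1
After op 8 (redo): buf='twodogupbaz' undo_depth=4 redo_depth=0

Answer: twodogupbaz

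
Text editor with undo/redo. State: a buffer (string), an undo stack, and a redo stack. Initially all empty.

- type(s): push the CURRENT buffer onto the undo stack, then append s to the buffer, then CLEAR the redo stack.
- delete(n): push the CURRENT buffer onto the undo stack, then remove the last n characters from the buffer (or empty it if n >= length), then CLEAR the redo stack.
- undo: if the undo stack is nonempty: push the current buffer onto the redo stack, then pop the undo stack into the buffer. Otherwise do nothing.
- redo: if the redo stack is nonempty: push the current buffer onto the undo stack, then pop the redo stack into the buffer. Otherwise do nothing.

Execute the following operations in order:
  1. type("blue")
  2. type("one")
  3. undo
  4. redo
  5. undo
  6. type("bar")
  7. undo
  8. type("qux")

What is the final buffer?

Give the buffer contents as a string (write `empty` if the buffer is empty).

After op 1 (type): buf='blue' undo_depth=1 redo_depth=0
After op 2 (type): buf='blueone' undo_depth=2 redo_depth=0
After op 3 (undo): buf='blue' undo_depth=1 redo_depth=1
After op 4 (redo): buf='blueone' undo_depth=2 redo_depth=0
After op 5 (undo): buf='blue' undo_depth=1 redo_depth=1
After op 6 (type): buf='bluebar' undo_depth=2 redo_depth=0
After op 7 (undo): buf='blue' undo_depth=1 redo_depth=1
After op 8 (type): buf='bluequx' undo_depth=2 redo_depth=0

Answer: bluequx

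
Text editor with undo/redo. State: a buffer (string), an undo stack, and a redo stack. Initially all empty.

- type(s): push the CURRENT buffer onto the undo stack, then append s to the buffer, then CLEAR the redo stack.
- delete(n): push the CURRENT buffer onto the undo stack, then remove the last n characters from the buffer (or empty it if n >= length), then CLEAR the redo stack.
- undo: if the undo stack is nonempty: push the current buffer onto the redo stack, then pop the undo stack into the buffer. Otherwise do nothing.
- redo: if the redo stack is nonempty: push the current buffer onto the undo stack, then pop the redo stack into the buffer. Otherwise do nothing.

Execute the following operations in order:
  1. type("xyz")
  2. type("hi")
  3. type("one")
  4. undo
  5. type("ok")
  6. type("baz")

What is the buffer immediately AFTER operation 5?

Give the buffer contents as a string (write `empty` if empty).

Answer: xyzhiok

Derivation:
After op 1 (type): buf='xyz' undo_depth=1 redo_depth=0
After op 2 (type): buf='xyzhi' undo_depth=2 redo_depth=0
After op 3 (type): buf='xyzhione' undo_depth=3 redo_depth=0
After op 4 (undo): buf='xyzhi' undo_depth=2 redo_depth=1
After op 5 (type): buf='xyzhiok' undo_depth=3 redo_depth=0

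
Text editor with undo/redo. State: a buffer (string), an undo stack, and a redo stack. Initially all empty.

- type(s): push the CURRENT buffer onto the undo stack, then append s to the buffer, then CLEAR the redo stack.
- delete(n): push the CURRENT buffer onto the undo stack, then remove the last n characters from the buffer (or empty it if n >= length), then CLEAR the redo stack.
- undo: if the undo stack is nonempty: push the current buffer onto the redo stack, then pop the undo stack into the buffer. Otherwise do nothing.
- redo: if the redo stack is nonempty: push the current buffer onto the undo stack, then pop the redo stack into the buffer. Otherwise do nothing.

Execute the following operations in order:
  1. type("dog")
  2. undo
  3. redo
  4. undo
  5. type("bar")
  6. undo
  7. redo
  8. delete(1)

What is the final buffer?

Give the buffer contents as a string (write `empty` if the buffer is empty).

Answer: ba

Derivation:
After op 1 (type): buf='dog' undo_depth=1 redo_depth=0
After op 2 (undo): buf='(empty)' undo_depth=0 redo_depth=1
After op 3 (redo): buf='dog' undo_depth=1 redo_depth=0
After op 4 (undo): buf='(empty)' undo_depth=0 redo_depth=1
After op 5 (type): buf='bar' undo_depth=1 redo_depth=0
After op 6 (undo): buf='(empty)' undo_depth=0 redo_depth=1
After op 7 (redo): buf='bar' undo_depth=1 redo_depth=0
After op 8 (delete): buf='ba' undo_depth=2 redo_depth=0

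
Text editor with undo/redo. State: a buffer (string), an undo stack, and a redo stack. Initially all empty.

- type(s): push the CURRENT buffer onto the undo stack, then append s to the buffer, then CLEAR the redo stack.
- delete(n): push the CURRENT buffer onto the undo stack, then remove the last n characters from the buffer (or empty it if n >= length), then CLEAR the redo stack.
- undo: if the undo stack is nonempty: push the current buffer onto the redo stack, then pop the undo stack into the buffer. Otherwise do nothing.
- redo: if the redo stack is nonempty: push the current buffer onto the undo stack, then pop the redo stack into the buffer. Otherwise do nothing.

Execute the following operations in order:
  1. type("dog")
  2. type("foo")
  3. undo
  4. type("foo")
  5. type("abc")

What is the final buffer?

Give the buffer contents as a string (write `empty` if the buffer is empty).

After op 1 (type): buf='dog' undo_depth=1 redo_depth=0
After op 2 (type): buf='dogfoo' undo_depth=2 redo_depth=0
After op 3 (undo): buf='dog' undo_depth=1 redo_depth=1
After op 4 (type): buf='dogfoo' undo_depth=2 redo_depth=0
After op 5 (type): buf='dogfooabc' undo_depth=3 redo_depth=0

Answer: dogfooabc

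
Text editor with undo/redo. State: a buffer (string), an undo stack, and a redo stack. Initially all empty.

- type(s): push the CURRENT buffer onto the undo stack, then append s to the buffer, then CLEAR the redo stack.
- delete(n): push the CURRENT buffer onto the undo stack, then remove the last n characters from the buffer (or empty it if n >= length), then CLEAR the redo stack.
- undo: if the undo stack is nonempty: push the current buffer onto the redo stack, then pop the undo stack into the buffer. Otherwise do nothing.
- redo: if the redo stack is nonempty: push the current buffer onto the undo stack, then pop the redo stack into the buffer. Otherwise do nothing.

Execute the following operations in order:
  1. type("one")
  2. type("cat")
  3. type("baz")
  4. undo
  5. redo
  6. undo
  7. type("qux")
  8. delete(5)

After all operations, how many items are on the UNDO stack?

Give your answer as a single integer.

Answer: 4

Derivation:
After op 1 (type): buf='one' undo_depth=1 redo_depth=0
After op 2 (type): buf='onecat' undo_depth=2 redo_depth=0
After op 3 (type): buf='onecatbaz' undo_depth=3 redo_depth=0
After op 4 (undo): buf='onecat' undo_depth=2 redo_depth=1
After op 5 (redo): buf='onecatbaz' undo_depth=3 redo_depth=0
After op 6 (undo): buf='onecat' undo_depth=2 redo_depth=1
After op 7 (type): buf='onecatqux' undo_depth=3 redo_depth=0
After op 8 (delete): buf='onec' undo_depth=4 redo_depth=0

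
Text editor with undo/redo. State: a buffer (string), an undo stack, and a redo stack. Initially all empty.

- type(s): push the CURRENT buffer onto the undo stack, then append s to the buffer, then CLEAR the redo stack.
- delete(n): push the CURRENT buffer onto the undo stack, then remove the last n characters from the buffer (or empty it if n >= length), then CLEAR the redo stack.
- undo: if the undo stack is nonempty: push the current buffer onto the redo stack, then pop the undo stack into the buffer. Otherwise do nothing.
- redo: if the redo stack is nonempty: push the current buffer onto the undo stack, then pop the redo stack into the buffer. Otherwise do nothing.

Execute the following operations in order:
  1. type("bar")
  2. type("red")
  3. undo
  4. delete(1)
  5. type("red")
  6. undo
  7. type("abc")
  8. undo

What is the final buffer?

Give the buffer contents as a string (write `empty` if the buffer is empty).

Answer: ba

Derivation:
After op 1 (type): buf='bar' undo_depth=1 redo_depth=0
After op 2 (type): buf='barred' undo_depth=2 redo_depth=0
After op 3 (undo): buf='bar' undo_depth=1 redo_depth=1
After op 4 (delete): buf='ba' undo_depth=2 redo_depth=0
After op 5 (type): buf='bared' undo_depth=3 redo_depth=0
After op 6 (undo): buf='ba' undo_depth=2 redo_depth=1
After op 7 (type): buf='baabc' undo_depth=3 redo_depth=0
After op 8 (undo): buf='ba' undo_depth=2 redo_depth=1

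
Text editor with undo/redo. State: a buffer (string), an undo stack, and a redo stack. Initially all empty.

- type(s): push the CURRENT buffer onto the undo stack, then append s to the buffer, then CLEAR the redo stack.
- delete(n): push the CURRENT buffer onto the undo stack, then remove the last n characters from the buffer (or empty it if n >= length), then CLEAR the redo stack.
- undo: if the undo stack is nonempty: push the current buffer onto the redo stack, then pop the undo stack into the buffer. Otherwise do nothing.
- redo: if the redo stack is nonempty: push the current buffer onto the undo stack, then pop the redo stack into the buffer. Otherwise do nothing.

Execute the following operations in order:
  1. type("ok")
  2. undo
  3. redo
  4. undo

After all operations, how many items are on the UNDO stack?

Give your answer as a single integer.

After op 1 (type): buf='ok' undo_depth=1 redo_depth=0
After op 2 (undo): buf='(empty)' undo_depth=0 redo_depth=1
After op 3 (redo): buf='ok' undo_depth=1 redo_depth=0
After op 4 (undo): buf='(empty)' undo_depth=0 redo_depth=1

Answer: 0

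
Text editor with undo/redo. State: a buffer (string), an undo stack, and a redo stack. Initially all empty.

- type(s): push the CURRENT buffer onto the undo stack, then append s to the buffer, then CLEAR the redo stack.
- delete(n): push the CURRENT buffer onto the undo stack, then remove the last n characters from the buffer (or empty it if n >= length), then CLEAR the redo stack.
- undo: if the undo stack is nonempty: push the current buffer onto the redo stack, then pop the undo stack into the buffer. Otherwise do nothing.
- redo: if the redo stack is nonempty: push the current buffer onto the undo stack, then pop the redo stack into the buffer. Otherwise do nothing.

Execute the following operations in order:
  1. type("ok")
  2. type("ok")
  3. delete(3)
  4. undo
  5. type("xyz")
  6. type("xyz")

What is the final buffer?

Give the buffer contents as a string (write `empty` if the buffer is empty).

Answer: okokxyzxyz

Derivation:
After op 1 (type): buf='ok' undo_depth=1 redo_depth=0
After op 2 (type): buf='okok' undo_depth=2 redo_depth=0
After op 3 (delete): buf='o' undo_depth=3 redo_depth=0
After op 4 (undo): buf='okok' undo_depth=2 redo_depth=1
After op 5 (type): buf='okokxyz' undo_depth=3 redo_depth=0
After op 6 (type): buf='okokxyzxyz' undo_depth=4 redo_depth=0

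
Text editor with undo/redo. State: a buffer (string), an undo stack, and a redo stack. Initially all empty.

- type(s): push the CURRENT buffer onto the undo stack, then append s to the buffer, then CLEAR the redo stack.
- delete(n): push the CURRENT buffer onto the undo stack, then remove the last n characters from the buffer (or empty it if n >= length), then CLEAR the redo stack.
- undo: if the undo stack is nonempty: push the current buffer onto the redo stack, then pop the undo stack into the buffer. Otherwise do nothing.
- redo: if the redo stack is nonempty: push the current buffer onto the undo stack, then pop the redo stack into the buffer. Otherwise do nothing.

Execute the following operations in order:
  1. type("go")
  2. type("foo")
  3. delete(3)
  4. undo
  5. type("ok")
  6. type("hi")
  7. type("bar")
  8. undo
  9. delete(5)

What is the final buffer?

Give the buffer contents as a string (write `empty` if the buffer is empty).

After op 1 (type): buf='go' undo_depth=1 redo_depth=0
After op 2 (type): buf='gofoo' undo_depth=2 redo_depth=0
After op 3 (delete): buf='go' undo_depth=3 redo_depth=0
After op 4 (undo): buf='gofoo' undo_depth=2 redo_depth=1
After op 5 (type): buf='gofoook' undo_depth=3 redo_depth=0
After op 6 (type): buf='gofoookhi' undo_depth=4 redo_depth=0
After op 7 (type): buf='gofoookhibar' undo_depth=5 redo_depth=0
After op 8 (undo): buf='gofoookhi' undo_depth=4 redo_depth=1
After op 9 (delete): buf='gofo' undo_depth=5 redo_depth=0

Answer: gofo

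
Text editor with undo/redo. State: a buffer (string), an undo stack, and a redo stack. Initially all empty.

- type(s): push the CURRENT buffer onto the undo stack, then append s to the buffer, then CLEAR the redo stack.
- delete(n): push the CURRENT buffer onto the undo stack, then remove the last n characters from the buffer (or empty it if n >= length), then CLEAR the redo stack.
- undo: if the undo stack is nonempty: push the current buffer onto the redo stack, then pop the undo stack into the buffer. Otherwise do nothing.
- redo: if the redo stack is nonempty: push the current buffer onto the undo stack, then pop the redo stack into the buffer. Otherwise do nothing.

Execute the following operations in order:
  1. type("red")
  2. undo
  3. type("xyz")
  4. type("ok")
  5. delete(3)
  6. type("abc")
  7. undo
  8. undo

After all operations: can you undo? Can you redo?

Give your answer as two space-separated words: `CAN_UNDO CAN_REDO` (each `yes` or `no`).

Answer: yes yes

Derivation:
After op 1 (type): buf='red' undo_depth=1 redo_depth=0
After op 2 (undo): buf='(empty)' undo_depth=0 redo_depth=1
After op 3 (type): buf='xyz' undo_depth=1 redo_depth=0
After op 4 (type): buf='xyzok' undo_depth=2 redo_depth=0
After op 5 (delete): buf='xy' undo_depth=3 redo_depth=0
After op 6 (type): buf='xyabc' undo_depth=4 redo_depth=0
After op 7 (undo): buf='xy' undo_depth=3 redo_depth=1
After op 8 (undo): buf='xyzok' undo_depth=2 redo_depth=2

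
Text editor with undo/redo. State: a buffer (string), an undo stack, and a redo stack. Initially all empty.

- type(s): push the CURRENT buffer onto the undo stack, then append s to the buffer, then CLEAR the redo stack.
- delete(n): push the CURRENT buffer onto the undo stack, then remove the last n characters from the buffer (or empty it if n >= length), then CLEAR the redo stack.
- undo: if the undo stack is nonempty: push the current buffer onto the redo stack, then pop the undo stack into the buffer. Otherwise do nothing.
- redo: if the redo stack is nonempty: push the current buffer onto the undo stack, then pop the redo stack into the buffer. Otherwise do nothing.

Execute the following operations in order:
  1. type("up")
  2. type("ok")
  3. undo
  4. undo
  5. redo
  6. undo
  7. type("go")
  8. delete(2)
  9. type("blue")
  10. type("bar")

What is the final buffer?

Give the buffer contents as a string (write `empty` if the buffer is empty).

Answer: bluebar

Derivation:
After op 1 (type): buf='up' undo_depth=1 redo_depth=0
After op 2 (type): buf='upok' undo_depth=2 redo_depth=0
After op 3 (undo): buf='up' undo_depth=1 redo_depth=1
After op 4 (undo): buf='(empty)' undo_depth=0 redo_depth=2
After op 5 (redo): buf='up' undo_depth=1 redo_depth=1
After op 6 (undo): buf='(empty)' undo_depth=0 redo_depth=2
After op 7 (type): buf='go' undo_depth=1 redo_depth=0
After op 8 (delete): buf='(empty)' undo_depth=2 redo_depth=0
After op 9 (type): buf='blue' undo_depth=3 redo_depth=0
After op 10 (type): buf='bluebar' undo_depth=4 redo_depth=0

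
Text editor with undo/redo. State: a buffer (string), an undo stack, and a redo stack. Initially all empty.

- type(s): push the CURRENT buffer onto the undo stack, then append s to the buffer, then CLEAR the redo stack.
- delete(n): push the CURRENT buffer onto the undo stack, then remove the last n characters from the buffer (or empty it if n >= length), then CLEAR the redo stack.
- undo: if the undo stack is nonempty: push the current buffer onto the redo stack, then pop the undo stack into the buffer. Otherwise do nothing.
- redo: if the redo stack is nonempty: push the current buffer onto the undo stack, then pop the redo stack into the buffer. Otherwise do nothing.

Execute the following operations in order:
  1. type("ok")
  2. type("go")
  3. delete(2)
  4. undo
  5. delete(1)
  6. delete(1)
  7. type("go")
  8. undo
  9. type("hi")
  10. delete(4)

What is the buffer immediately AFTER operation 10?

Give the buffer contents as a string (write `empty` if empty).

After op 1 (type): buf='ok' undo_depth=1 redo_depth=0
After op 2 (type): buf='okgo' undo_depth=2 redo_depth=0
After op 3 (delete): buf='ok' undo_depth=3 redo_depth=0
After op 4 (undo): buf='okgo' undo_depth=2 redo_depth=1
After op 5 (delete): buf='okg' undo_depth=3 redo_depth=0
After op 6 (delete): buf='ok' undo_depth=4 redo_depth=0
After op 7 (type): buf='okgo' undo_depth=5 redo_depth=0
After op 8 (undo): buf='ok' undo_depth=4 redo_depth=1
After op 9 (type): buf='okhi' undo_depth=5 redo_depth=0
After op 10 (delete): buf='(empty)' undo_depth=6 redo_depth=0

Answer: empty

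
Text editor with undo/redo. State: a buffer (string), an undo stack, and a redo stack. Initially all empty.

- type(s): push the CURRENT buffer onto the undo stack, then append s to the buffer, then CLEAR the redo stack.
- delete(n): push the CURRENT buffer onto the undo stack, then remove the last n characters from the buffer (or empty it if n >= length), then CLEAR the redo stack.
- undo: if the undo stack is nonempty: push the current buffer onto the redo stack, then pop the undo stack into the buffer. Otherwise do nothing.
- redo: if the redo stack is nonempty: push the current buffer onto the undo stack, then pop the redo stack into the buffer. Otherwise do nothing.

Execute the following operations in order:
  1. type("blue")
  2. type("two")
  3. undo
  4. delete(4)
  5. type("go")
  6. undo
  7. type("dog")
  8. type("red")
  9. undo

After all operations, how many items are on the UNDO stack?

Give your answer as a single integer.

After op 1 (type): buf='blue' undo_depth=1 redo_depth=0
After op 2 (type): buf='bluetwo' undo_depth=2 redo_depth=0
After op 3 (undo): buf='blue' undo_depth=1 redo_depth=1
After op 4 (delete): buf='(empty)' undo_depth=2 redo_depth=0
After op 5 (type): buf='go' undo_depth=3 redo_depth=0
After op 6 (undo): buf='(empty)' undo_depth=2 redo_depth=1
After op 7 (type): buf='dog' undo_depth=3 redo_depth=0
After op 8 (type): buf='dogred' undo_depth=4 redo_depth=0
After op 9 (undo): buf='dog' undo_depth=3 redo_depth=1

Answer: 3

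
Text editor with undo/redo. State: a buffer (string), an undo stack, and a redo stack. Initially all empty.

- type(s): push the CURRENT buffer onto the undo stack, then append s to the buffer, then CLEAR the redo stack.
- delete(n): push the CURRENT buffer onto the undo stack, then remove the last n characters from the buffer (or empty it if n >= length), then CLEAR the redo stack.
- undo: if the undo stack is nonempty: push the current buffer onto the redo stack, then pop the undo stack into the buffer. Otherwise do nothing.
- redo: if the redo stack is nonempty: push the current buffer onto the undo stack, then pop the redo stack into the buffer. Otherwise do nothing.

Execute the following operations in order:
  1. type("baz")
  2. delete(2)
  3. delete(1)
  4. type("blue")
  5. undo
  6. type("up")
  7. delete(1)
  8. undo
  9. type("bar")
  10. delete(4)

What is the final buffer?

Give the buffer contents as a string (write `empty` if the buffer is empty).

After op 1 (type): buf='baz' undo_depth=1 redo_depth=0
After op 2 (delete): buf='b' undo_depth=2 redo_depth=0
After op 3 (delete): buf='(empty)' undo_depth=3 redo_depth=0
After op 4 (type): buf='blue' undo_depth=4 redo_depth=0
After op 5 (undo): buf='(empty)' undo_depth=3 redo_depth=1
After op 6 (type): buf='up' undo_depth=4 redo_depth=0
After op 7 (delete): buf='u' undo_depth=5 redo_depth=0
After op 8 (undo): buf='up' undo_depth=4 redo_depth=1
After op 9 (type): buf='upbar' undo_depth=5 redo_depth=0
After op 10 (delete): buf='u' undo_depth=6 redo_depth=0

Answer: u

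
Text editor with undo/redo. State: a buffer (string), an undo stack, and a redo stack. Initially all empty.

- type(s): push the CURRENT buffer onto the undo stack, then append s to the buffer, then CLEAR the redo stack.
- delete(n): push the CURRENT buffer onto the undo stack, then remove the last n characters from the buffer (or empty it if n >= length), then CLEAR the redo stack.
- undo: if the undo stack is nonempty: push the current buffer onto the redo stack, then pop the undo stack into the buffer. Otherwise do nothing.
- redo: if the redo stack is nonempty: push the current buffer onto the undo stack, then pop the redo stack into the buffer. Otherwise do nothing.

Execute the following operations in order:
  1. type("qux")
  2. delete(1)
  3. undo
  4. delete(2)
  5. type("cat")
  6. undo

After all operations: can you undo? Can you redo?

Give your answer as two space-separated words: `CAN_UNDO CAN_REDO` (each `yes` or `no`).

Answer: yes yes

Derivation:
After op 1 (type): buf='qux' undo_depth=1 redo_depth=0
After op 2 (delete): buf='qu' undo_depth=2 redo_depth=0
After op 3 (undo): buf='qux' undo_depth=1 redo_depth=1
After op 4 (delete): buf='q' undo_depth=2 redo_depth=0
After op 5 (type): buf='qcat' undo_depth=3 redo_depth=0
After op 6 (undo): buf='q' undo_depth=2 redo_depth=1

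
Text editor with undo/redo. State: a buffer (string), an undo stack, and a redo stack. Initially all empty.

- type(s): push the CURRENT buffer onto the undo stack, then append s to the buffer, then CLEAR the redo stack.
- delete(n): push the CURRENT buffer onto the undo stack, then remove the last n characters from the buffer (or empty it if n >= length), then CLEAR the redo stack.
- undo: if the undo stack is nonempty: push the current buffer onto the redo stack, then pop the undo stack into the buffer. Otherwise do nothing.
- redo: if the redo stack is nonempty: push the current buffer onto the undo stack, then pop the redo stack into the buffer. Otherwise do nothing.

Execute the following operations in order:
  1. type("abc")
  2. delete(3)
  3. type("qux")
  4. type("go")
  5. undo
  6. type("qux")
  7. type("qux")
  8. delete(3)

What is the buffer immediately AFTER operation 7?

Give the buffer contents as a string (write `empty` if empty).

Answer: quxquxqux

Derivation:
After op 1 (type): buf='abc' undo_depth=1 redo_depth=0
After op 2 (delete): buf='(empty)' undo_depth=2 redo_depth=0
After op 3 (type): buf='qux' undo_depth=3 redo_depth=0
After op 4 (type): buf='quxgo' undo_depth=4 redo_depth=0
After op 5 (undo): buf='qux' undo_depth=3 redo_depth=1
After op 6 (type): buf='quxqux' undo_depth=4 redo_depth=0
After op 7 (type): buf='quxquxqux' undo_depth=5 redo_depth=0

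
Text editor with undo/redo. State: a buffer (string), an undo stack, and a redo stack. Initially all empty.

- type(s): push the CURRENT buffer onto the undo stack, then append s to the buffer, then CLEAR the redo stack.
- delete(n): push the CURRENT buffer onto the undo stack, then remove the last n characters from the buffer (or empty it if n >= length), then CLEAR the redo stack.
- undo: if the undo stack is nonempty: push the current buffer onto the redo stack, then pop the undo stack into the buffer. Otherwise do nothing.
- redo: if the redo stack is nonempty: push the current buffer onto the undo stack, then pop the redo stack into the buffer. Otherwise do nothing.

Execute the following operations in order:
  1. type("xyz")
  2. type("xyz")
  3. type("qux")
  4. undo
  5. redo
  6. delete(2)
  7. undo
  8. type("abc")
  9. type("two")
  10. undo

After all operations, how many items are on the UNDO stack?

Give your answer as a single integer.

After op 1 (type): buf='xyz' undo_depth=1 redo_depth=0
After op 2 (type): buf='xyzxyz' undo_depth=2 redo_depth=0
After op 3 (type): buf='xyzxyzqux' undo_depth=3 redo_depth=0
After op 4 (undo): buf='xyzxyz' undo_depth=2 redo_depth=1
After op 5 (redo): buf='xyzxyzqux' undo_depth=3 redo_depth=0
After op 6 (delete): buf='xyzxyzq' undo_depth=4 redo_depth=0
After op 7 (undo): buf='xyzxyzqux' undo_depth=3 redo_depth=1
After op 8 (type): buf='xyzxyzquxabc' undo_depth=4 redo_depth=0
After op 9 (type): buf='xyzxyzquxabctwo' undo_depth=5 redo_depth=0
After op 10 (undo): buf='xyzxyzquxabc' undo_depth=4 redo_depth=1

Answer: 4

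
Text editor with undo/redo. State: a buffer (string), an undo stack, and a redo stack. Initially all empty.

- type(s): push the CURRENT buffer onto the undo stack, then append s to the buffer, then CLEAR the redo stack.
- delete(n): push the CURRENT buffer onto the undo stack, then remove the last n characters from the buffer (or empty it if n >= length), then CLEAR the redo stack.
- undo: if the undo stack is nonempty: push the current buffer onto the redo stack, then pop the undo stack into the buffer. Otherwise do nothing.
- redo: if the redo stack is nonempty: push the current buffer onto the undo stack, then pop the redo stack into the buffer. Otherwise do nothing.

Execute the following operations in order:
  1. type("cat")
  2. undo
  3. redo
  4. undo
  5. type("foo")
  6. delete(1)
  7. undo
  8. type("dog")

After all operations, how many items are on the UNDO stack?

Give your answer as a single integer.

After op 1 (type): buf='cat' undo_depth=1 redo_depth=0
After op 2 (undo): buf='(empty)' undo_depth=0 redo_depth=1
After op 3 (redo): buf='cat' undo_depth=1 redo_depth=0
After op 4 (undo): buf='(empty)' undo_depth=0 redo_depth=1
After op 5 (type): buf='foo' undo_depth=1 redo_depth=0
After op 6 (delete): buf='fo' undo_depth=2 redo_depth=0
After op 7 (undo): buf='foo' undo_depth=1 redo_depth=1
After op 8 (type): buf='foodog' undo_depth=2 redo_depth=0

Answer: 2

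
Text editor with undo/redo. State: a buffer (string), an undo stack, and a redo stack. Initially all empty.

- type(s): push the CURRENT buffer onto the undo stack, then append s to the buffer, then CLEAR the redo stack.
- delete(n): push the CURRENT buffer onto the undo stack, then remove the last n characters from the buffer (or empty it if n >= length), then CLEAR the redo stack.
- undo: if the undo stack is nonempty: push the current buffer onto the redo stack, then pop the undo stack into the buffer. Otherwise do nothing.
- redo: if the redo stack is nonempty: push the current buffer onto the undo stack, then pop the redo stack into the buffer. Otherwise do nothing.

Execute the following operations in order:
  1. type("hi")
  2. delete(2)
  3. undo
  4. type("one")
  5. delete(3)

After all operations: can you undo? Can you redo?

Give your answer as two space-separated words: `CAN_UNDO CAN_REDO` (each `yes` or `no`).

After op 1 (type): buf='hi' undo_depth=1 redo_depth=0
After op 2 (delete): buf='(empty)' undo_depth=2 redo_depth=0
After op 3 (undo): buf='hi' undo_depth=1 redo_depth=1
After op 4 (type): buf='hione' undo_depth=2 redo_depth=0
After op 5 (delete): buf='hi' undo_depth=3 redo_depth=0

Answer: yes no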